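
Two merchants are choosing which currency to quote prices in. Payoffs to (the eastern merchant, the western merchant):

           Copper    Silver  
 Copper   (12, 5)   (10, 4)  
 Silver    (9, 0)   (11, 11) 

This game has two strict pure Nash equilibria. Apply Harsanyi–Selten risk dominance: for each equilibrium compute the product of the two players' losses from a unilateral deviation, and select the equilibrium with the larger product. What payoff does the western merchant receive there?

At both Copper: the eastern merchant loses 12 − 9 = 3 by deviating; the western merchant loses 5 − 4 = 1. Product = 3·1 = 3.
At both Silver: the eastern merchant loses 11 − 10 = 1 by deviating; the western merchant loses 11 − 0 = 11. Product = 1·11 = 11.
11 > 3, so both Silver is risk-dominant. The western merchant's payoff there is 11.

11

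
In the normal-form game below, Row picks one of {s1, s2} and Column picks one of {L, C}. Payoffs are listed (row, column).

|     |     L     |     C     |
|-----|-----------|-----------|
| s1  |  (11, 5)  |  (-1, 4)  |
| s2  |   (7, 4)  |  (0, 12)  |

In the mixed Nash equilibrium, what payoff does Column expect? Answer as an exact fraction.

44/9

Row mixes with probability p on s1, chosen so Column is indifferent: 5p + 4(1−p) = 4p + 12(1−p) gives p = 8/9.
Column's expected payoff is 5·8/9 + 4·1/9 = 44/9.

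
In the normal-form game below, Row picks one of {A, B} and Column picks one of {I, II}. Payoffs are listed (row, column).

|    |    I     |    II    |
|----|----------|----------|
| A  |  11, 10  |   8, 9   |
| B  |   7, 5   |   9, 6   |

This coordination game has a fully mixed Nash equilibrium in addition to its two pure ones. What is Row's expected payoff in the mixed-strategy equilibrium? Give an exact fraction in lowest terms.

Column mixes with probability q on I, chosen so Row is indifferent: 11q + 8(1−q) = 7q + 9(1−q) gives q = 1/5.
Row's expected payoff (from either row, since indifferent) is 11·1/5 + 8·4/5 = 43/5.

43/5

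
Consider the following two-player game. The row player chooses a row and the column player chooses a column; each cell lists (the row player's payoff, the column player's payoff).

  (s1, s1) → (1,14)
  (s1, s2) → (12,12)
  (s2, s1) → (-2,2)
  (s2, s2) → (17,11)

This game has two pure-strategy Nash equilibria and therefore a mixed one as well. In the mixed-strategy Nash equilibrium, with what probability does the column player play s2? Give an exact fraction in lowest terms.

3/8

The column player's mix q on s1 must make the row player indifferent between s1 and s2.
The row player's payoff from s1: 1q + 12(1−q). From s2: (-2)q + 17(1−q).
Set equal: 3q = 5(1−q) → q = 5/8.
Probability on s2 is 1 − 5/8 = 3/8.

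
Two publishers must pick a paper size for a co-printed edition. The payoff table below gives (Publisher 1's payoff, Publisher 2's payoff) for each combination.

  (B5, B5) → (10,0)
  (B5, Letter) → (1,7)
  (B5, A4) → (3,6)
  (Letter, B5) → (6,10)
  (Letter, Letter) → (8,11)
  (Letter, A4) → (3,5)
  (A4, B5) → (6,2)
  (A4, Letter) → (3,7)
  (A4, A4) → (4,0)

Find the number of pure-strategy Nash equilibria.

Both Letter: Publisher 1 gets 8 (best alternative 3); Publisher 2 gets 11 (best alternative 10). Neither deviates — NE.
Both A4 is not a NE: Publisher 2 would switch to Letter (7 > 0).
No other cell survives both best-response checks, so there is 1 pure NE.

1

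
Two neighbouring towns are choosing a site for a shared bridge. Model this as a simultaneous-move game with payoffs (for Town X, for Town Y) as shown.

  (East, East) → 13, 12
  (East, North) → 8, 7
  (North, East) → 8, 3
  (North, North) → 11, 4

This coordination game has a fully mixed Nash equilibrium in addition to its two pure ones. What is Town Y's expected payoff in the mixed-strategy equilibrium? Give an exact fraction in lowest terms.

9/2

Town X mixes with probability p on East, chosen so Town Y is indifferent: 12p + 3(1−p) = 7p + 4(1−p) gives p = 1/6.
Town Y's expected payoff is 12·1/6 + 3·5/6 = 9/2.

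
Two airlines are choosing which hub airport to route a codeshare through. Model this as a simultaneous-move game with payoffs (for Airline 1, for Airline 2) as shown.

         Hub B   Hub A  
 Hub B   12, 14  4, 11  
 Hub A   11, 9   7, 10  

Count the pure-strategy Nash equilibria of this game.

Both Hub B: Airline 1 gets 12 (best alternative 11); Airline 2 gets 14 (best alternative 11). Neither deviates — NE.
Both Hub A: Airline 1 gets 7 (best alternative 4); Airline 2 gets 10 (best alternative 9). Neither deviates — NE.
(Hub B, Hub A) is not a NE: Airline 1 would switch to Hub A (7 > 4).
No other cell survives both best-response checks, so there are 2 pure NE.

2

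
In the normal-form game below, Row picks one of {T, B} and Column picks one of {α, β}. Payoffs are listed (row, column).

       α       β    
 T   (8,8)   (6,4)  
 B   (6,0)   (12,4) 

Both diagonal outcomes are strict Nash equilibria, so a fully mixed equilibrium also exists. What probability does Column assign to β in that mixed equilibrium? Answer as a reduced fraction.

1/4

Column's mix q on α must make Row indifferent between T and B.
Row's payoff from T: 8q + 6(1−q). From B: 6q + 12(1−q).
Set equal: 2q = 6(1−q) → q = 6/8 = 3/4.
Probability on β is 1 − 3/4 = 1/4.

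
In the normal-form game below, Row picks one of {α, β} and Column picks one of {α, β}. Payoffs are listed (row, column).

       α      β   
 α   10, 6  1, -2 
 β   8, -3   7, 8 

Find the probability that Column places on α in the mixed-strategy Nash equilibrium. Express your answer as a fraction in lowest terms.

3/4

Column's mix q on α must make Row indifferent between α and β.
Row's payoff from α: 10q + 1(1−q). From β: 8q + 7(1−q).
Set equal: 2q = 6(1−q) → q = 6/8 = 3/4.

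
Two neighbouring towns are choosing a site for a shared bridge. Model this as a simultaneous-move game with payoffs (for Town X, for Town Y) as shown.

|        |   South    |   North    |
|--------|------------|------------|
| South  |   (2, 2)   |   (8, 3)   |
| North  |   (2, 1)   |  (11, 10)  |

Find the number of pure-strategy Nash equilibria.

1

Both North: Town X gets 11 (best alternative 8); Town Y gets 10 (best alternative 1). Neither deviates — NE.
Both South is not a NE: Town Y would switch to North (3 > 2).
No other cell survives both best-response checks, so there is 1 pure NE.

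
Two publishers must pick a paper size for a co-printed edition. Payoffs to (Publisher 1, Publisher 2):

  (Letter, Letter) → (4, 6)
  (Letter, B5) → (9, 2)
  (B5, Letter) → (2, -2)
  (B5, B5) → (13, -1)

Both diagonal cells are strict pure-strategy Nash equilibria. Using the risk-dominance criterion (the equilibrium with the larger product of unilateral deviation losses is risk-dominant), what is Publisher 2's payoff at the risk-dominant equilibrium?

At both Letter: Publisher 1 loses 4 − 2 = 2 by deviating; Publisher 2 loses 6 − 2 = 4. Product = 2·4 = 8.
At both B5: Publisher 1 loses 13 − 9 = 4 by deviating; Publisher 2 loses -1 − (-2) = 1. Product = 4·1 = 4.
8 > 4, so both Letter is risk-dominant. Publisher 2's payoff there is 6.

6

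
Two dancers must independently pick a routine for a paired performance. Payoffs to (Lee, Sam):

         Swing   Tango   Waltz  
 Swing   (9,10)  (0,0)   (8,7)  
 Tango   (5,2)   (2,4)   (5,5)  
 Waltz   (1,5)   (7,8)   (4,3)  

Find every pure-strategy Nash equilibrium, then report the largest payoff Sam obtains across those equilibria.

Both Swing is a pure NE (Lee: 9 ≥ 5; Sam: 10 ≥ 7). Sam gets 10.
(Waltz, Tango) is a pure NE (Lee: 7 ≥ 2; Sam: 8 ≥ 5). Sam gets 8.
Every other cell has a profitable deviation for at least one player. Highest of {10, 8} is 10.

10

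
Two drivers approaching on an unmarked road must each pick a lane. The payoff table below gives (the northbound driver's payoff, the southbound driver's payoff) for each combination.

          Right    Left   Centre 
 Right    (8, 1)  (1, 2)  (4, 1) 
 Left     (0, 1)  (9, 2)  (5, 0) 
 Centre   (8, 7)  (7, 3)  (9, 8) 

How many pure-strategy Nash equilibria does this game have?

Both Left: the northbound driver gets 9 (best alternative 7); the southbound driver gets 2 (best alternative 1). Neither deviates — NE.
Both Centre: the northbound driver gets 9 (best alternative 5); the southbound driver gets 8 (best alternative 7). Neither deviates — NE.
Both Right is not a NE: the southbound driver would switch to Left (2 > 1).
No other cell survives both best-response checks, so there are 2 pure NE.

2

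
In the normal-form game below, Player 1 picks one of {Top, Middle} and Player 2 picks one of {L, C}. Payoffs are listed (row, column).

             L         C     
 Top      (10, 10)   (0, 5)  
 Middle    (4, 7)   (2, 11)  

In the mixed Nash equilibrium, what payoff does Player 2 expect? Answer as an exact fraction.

25/3

Player 1 mixes with probability p on Top, chosen so Player 2 is indifferent: 10p + 7(1−p) = 5p + 11(1−p) gives p = 4/9.
Player 2's expected payoff is 10·4/9 + 7·5/9 = 25/3.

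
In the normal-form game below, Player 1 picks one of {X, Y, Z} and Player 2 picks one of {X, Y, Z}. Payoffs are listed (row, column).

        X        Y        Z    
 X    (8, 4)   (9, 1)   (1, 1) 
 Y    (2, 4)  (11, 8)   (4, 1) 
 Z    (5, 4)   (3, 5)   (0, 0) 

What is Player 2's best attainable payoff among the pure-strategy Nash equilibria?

Both X is a pure NE (Player 1: 8 ≥ 5; Player 2: 4 ≥ 1). Player 2 gets 4.
Both Y is a pure NE (Player 1: 11 ≥ 9; Player 2: 8 ≥ 4). Player 2 gets 8.
Every other cell has a profitable deviation for at least one player. Highest of {4, 8} is 8.

8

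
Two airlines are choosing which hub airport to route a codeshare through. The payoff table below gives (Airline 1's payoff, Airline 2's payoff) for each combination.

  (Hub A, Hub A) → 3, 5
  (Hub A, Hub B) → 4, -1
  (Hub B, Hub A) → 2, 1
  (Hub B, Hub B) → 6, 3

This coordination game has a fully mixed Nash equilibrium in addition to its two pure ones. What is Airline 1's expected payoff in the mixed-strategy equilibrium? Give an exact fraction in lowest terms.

10/3

Airline 2 mixes with probability q on Hub A, chosen so Airline 1 is indifferent: 3q + 4(1−q) = 2q + 6(1−q) gives q = 2/3.
Airline 1's expected payoff (from either row, since indifferent) is 3·2/3 + 4·1/3 = 10/3.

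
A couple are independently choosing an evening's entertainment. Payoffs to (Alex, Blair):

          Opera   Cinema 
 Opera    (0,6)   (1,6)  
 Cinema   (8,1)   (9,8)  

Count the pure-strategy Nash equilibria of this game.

Both Cinema: Alex gets 9 (best alternative 1); Blair gets 8 (best alternative 1). Neither deviates — NE.
Both Opera is not a NE: Alex would switch to Cinema (8 > 0).
No other cell survives both best-response checks, so there is 1 pure NE.

1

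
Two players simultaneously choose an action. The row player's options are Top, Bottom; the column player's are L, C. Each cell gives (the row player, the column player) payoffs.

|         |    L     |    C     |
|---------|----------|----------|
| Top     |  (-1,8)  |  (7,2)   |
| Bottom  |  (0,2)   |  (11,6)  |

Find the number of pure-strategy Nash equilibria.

(Bottom, C): the row player gets 11 (best alternative 7); the column player gets 6 (best alternative 2). Neither deviates — NE.
(Top, L) is not a NE: the row player would switch to Bottom (0 > -1).
No other cell survives both best-response checks, so there is 1 pure NE.

1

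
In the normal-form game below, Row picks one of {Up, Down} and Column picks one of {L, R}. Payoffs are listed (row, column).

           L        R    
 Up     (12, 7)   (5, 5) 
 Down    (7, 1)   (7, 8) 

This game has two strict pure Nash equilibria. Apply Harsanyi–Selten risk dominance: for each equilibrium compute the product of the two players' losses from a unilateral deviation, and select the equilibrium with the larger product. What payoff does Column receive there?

8

At (Up, L): Row loses 12 − 7 = 5 by deviating; Column loses 7 − 5 = 2. Product = 5·2 = 10.
At (Down, R): Row loses 7 − 5 = 2 by deviating; Column loses 8 − 1 = 7. Product = 2·7 = 14.
14 > 10, so (Down, R) is risk-dominant. Column's payoff there is 8.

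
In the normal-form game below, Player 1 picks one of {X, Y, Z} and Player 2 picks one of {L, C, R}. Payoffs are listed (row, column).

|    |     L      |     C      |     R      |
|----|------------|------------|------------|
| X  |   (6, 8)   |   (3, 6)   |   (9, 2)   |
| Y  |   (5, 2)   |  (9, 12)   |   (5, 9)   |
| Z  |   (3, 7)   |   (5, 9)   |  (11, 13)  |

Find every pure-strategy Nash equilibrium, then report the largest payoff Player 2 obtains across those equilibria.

13

(X, L) is a pure NE (Player 1: 6 ≥ 5; Player 2: 8 ≥ 6). Player 2 gets 8.
(Y, C) is a pure NE (Player 1: 9 ≥ 5; Player 2: 12 ≥ 9). Player 2 gets 12.
(Z, R) is a pure NE (Player 1: 11 ≥ 9; Player 2: 13 ≥ 9). Player 2 gets 13.
Every other cell has a profitable deviation for at least one player. Highest of {8, 12, 13} is 13.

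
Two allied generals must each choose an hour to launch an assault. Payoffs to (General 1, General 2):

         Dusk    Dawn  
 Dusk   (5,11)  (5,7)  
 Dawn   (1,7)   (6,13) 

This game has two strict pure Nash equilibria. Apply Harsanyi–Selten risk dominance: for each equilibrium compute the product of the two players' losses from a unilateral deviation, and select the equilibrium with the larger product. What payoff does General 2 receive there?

11

At both Dusk: General 1 loses 5 − 1 = 4 by deviating; General 2 loses 11 − 7 = 4. Product = 4·4 = 16.
At both Dawn: General 1 loses 6 − 5 = 1 by deviating; General 2 loses 13 − 7 = 6. Product = 1·6 = 6.
16 > 6, so both Dusk is risk-dominant. General 2's payoff there is 11.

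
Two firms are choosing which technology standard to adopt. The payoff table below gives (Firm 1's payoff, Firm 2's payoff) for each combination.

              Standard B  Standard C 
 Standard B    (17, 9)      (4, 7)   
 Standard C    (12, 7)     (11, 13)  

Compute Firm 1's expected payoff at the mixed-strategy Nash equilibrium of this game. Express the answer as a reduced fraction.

139/12

Firm 2 mixes with probability q on Standard B, chosen so Firm 1 is indifferent: 17q + 4(1−q) = 12q + 11(1−q) gives q = 7/12.
Firm 1's expected payoff (from either row, since indifferent) is 17·7/12 + 4·5/12 = 139/12.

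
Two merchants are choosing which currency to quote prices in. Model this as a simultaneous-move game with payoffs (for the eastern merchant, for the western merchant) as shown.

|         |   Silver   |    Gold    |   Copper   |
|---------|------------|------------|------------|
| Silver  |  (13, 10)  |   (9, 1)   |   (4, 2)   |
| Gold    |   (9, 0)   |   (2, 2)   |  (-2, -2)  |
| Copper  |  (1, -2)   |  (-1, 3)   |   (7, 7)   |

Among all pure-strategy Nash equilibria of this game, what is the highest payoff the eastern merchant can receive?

Both Silver is a pure NE (the eastern merchant: 13 ≥ 9; the western merchant: 10 ≥ 2). The eastern merchant gets 13.
Both Copper is a pure NE (the eastern merchant: 7 ≥ 4; the western merchant: 7 ≥ 3). The eastern merchant gets 7.
Every other cell has a profitable deviation for at least one player. Highest of {13, 7} is 13.

13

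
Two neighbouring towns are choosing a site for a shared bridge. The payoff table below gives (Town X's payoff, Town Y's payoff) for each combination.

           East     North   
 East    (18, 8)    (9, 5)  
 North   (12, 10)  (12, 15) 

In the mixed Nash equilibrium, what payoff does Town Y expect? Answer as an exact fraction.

35/4

Town X mixes with probability p on East, chosen so Town Y is indifferent: 8p + 10(1−p) = 5p + 15(1−p) gives p = 5/8.
Town Y's expected payoff is 8·5/8 + 10·3/8 = 35/4.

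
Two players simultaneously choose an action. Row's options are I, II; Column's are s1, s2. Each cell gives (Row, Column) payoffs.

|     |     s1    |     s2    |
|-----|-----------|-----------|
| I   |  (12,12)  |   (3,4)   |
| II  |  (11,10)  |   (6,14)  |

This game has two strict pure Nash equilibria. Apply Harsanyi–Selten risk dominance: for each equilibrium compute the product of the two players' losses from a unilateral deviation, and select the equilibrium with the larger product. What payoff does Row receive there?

6

At (I, s1): Row loses 12 − 11 = 1 by deviating; Column loses 12 − 4 = 8. Product = 1·8 = 8.
At (II, s2): Row loses 6 − 3 = 3 by deviating; Column loses 14 − 10 = 4. Product = 3·4 = 12.
12 > 8, so (II, s2) is risk-dominant. Row's payoff there is 6.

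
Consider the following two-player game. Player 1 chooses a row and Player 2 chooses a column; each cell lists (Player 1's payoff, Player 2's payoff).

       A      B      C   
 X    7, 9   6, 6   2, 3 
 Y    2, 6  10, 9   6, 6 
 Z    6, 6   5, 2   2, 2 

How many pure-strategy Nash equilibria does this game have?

2

(X, A): Player 1 gets 7 (best alternative 6); Player 2 gets 9 (best alternative 6). Neither deviates — NE.
(Y, B): Player 1 gets 10 (best alternative 6); Player 2 gets 9 (best alternative 6). Neither deviates — NE.
(Z, C) is not a NE: Player 1 would switch to Y (6 > 2).
No other cell survives both best-response checks, so there are 2 pure NE.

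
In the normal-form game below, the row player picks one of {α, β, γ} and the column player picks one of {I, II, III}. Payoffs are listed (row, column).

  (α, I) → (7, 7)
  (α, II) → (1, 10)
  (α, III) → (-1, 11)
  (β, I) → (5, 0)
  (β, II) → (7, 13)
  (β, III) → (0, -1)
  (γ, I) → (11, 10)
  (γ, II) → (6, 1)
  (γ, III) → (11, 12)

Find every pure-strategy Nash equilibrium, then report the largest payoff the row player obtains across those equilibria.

11

(β, II) is a pure NE (the row player: 7 ≥ 6; the column player: 13 ≥ 0). The row player gets 7.
(γ, III) is a pure NE (the row player: 11 ≥ 0; the column player: 12 ≥ 10). The row player gets 11.
Every other cell has a profitable deviation for at least one player. Highest of {7, 11} is 11.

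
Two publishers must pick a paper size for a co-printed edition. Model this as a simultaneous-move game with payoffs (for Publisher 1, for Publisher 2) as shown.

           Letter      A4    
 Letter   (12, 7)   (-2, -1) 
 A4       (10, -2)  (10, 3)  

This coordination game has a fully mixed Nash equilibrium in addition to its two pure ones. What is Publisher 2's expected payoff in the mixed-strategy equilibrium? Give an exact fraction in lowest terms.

19/13

Publisher 1 mixes with probability p on Letter, chosen so Publisher 2 is indifferent: 7p + (-2)(1−p) = (-1)p + 3(1−p) gives p = 5/13.
Publisher 2's expected payoff is 7·5/13 + (-2)·8/13 = 19/13.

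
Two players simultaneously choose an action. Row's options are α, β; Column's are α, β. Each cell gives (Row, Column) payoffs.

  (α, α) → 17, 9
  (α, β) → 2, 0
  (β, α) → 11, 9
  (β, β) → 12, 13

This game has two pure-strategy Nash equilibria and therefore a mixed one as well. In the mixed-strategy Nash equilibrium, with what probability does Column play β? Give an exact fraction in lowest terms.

3/8

Column's mix q on α must make Row indifferent between α and β.
Row's payoff from α: 17q + 2(1−q). From β: 11q + 12(1−q).
Set equal: 6q = 10(1−q) → q = 10/16 = 5/8.
Probability on β is 1 − 5/8 = 3/8.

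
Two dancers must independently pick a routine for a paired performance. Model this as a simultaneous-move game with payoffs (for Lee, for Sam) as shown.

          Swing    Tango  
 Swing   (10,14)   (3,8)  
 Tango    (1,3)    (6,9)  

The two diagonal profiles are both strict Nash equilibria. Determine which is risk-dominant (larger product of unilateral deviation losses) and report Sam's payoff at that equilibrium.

At both Swing: Lee loses 10 − 1 = 9 by deviating; Sam loses 14 − 8 = 6. Product = 9·6 = 54.
At both Tango: Lee loses 6 − 3 = 3 by deviating; Sam loses 9 − 3 = 6. Product = 3·6 = 18.
54 > 18, so both Swing is risk-dominant. Sam's payoff there is 14.

14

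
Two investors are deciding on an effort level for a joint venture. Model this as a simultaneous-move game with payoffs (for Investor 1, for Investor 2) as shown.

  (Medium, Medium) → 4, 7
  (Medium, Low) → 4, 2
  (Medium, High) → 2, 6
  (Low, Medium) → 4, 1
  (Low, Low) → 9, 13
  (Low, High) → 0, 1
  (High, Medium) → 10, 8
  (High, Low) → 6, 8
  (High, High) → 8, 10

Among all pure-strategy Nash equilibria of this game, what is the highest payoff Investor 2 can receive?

Both Low is a pure NE (Investor 1: 9 ≥ 6; Investor 2: 13 ≥ 1). Investor 2 gets 13.
Both High is a pure NE (Investor 1: 8 ≥ 2; Investor 2: 10 ≥ 8). Investor 2 gets 10.
Every other cell has a profitable deviation for at least one player. Highest of {13, 10} is 13.

13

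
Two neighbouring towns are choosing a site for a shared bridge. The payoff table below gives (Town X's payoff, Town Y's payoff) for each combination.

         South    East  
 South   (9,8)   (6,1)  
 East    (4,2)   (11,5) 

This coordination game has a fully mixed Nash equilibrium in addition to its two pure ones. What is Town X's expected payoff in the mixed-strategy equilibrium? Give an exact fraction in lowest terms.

15/2

Town Y mixes with probability q on South, chosen so Town X is indifferent: 9q + 6(1−q) = 4q + 11(1−q) gives q = 1/2.
Town X's expected payoff (from either row, since indifferent) is 9·1/2 + 6·1/2 = 15/2.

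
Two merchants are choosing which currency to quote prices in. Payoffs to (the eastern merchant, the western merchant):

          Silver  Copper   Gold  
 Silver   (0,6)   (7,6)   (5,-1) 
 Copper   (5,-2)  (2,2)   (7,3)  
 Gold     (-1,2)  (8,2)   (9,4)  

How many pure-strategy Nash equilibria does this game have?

1

Both Gold: the eastern merchant gets 9 (best alternative 7); the western merchant gets 4 (best alternative 2). Neither deviates — NE.
Both Copper is not a NE: the eastern merchant would switch to Gold (8 > 2).
No other cell survives both best-response checks, so there is 1 pure NE.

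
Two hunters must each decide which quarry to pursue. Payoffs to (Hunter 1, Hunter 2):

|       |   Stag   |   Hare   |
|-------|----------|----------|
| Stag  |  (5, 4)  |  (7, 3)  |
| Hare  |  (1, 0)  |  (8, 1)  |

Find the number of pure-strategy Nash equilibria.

2

Both Stag: Hunter 1 gets 5 (best alternative 1); Hunter 2 gets 4 (best alternative 3). Neither deviates — NE.
Both Hare: Hunter 1 gets 8 (best alternative 7); Hunter 2 gets 1 (best alternative 0). Neither deviates — NE.
(Stag, Hare) is not a NE: Hunter 1 would switch to Hare (8 > 7).
No other cell survives both best-response checks, so there are 2 pure NE.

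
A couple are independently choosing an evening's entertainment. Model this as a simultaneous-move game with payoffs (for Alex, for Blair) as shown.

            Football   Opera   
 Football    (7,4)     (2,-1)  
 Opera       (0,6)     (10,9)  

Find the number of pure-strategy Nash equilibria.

Both Football: Alex gets 7 (best alternative 0); Blair gets 4 (best alternative -1). Neither deviates — NE.
Both Opera: Alex gets 10 (best alternative 2); Blair gets 9 (best alternative 6). Neither deviates — NE.
(Opera, Football) is not a NE: Alex would switch to Football (7 > 0).
No other cell survives both best-response checks, so there are 2 pure NE.

2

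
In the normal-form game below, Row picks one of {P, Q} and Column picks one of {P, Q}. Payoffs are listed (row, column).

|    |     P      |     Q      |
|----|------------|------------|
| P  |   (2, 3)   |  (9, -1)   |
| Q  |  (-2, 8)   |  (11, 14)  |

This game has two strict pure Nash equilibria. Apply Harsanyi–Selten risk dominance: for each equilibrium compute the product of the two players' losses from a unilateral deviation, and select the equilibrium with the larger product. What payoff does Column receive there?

At both P: Row loses 2 − (-2) = 4 by deviating; Column loses 3 − (-1) = 4. Product = 4·4 = 16.
At both Q: Row loses 11 − 9 = 2 by deviating; Column loses 14 − 8 = 6. Product = 2·6 = 12.
16 > 12, so both P is risk-dominant. Column's payoff there is 3.

3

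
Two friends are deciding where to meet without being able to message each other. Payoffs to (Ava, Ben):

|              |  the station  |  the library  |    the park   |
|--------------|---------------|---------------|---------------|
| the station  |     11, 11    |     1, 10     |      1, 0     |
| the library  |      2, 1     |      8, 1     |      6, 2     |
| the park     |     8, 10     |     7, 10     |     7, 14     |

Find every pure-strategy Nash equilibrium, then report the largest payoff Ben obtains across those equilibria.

14

Both the station is a pure NE (Ava: 11 ≥ 8; Ben: 11 ≥ 10). Ben gets 11.
Both the park is a pure NE (Ava: 7 ≥ 6; Ben: 14 ≥ 10). Ben gets 14.
Every other cell has a profitable deviation for at least one player. Highest of {11, 14} is 14.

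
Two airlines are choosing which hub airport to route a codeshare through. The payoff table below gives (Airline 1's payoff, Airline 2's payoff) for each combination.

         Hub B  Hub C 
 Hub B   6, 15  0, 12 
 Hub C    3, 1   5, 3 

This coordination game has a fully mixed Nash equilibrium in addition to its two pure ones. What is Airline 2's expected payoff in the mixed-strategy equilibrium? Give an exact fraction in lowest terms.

33/5

Airline 1 mixes with probability p on Hub B, chosen so Airline 2 is indifferent: 15p + 1(1−p) = 12p + 3(1−p) gives p = 2/5.
Airline 2's expected payoff is 15·2/5 + 1·3/5 = 33/5.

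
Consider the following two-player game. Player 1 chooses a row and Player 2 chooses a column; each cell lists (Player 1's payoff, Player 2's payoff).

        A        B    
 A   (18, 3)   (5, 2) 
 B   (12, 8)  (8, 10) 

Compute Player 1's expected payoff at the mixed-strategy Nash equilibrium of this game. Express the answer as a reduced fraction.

28/3

Player 2 mixes with probability q on A, chosen so Player 1 is indifferent: 18q + 5(1−q) = 12q + 8(1−q) gives q = 1/3.
Player 1's expected payoff (from either row, since indifferent) is 18·1/3 + 5·2/3 = 28/3.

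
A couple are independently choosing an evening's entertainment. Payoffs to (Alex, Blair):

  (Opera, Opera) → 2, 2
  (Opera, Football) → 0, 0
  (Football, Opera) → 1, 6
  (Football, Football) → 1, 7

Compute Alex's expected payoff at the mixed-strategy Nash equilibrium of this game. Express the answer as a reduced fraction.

Blair mixes with probability q on Opera, chosen so Alex is indifferent: 2q + 0(1−q) = 1q + 1(1−q) gives q = 1/2.
Alex's expected payoff (from either row, since indifferent) is 2·1/2 + 0·1/2 = 1.

1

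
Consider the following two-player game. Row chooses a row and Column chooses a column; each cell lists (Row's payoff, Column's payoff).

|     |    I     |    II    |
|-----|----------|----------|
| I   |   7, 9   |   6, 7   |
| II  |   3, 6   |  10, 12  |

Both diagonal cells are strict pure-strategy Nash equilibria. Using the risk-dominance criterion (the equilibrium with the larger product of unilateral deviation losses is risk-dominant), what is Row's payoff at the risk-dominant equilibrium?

10

At both I: Row loses 7 − 3 = 4 by deviating; Column loses 9 − 7 = 2. Product = 4·2 = 8.
At both II: Row loses 10 − 6 = 4 by deviating; Column loses 12 − 6 = 6. Product = 4·6 = 24.
24 > 8, so both II is risk-dominant. Row's payoff there is 10.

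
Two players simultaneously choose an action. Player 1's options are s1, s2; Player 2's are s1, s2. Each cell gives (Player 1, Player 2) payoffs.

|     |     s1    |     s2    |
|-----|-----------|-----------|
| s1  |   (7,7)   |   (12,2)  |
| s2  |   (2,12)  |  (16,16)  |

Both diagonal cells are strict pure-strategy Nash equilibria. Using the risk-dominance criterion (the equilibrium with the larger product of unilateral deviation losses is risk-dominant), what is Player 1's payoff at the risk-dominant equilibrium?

At both s1: Player 1 loses 7 − 2 = 5 by deviating; Player 2 loses 7 − 2 = 5. Product = 5·5 = 25.
At both s2: Player 1 loses 16 − 12 = 4 by deviating; Player 2 loses 16 − 12 = 4. Product = 4·4 = 16.
25 > 16, so both s1 is risk-dominant. Player 1's payoff there is 7.

7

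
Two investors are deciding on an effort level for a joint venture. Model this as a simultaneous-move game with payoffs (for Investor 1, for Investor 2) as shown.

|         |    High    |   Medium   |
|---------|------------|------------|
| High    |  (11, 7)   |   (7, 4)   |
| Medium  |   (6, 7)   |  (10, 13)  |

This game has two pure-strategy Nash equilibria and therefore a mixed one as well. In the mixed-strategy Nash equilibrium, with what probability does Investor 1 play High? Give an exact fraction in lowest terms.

Investor 1's mix p on High must make Investor 2 indifferent between High and Medium.
Investor 2's payoff from High: 7p + 7(1−p). From Medium: 4p + 13(1−p).
Set equal: 3p = 6(1−p) → p = 6/9 = 2/3.

2/3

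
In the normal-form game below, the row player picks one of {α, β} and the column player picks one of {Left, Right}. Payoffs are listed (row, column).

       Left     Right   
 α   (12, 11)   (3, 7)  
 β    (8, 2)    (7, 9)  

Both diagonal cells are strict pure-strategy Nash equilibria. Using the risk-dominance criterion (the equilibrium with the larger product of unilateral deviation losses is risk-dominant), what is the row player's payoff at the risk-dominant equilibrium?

At (α, Left): the row player loses 12 − 8 = 4 by deviating; the column player loses 11 − 7 = 4. Product = 4·4 = 16.
At (β, Right): the row player loses 7 − 3 = 4 by deviating; the column player loses 9 − 2 = 7. Product = 4·7 = 28.
28 > 16, so (β, Right) is risk-dominant. The row player's payoff there is 7.

7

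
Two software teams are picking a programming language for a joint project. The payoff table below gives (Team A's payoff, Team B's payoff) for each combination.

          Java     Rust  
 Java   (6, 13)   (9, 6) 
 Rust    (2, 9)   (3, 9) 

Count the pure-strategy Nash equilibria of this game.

Both Java: Team A gets 6 (best alternative 2); Team B gets 13 (best alternative 6). Neither deviates — NE.
Both Rust is not a NE: Team A would switch to Java (9 > 3).
No other cell survives both best-response checks, so there is 1 pure NE.

1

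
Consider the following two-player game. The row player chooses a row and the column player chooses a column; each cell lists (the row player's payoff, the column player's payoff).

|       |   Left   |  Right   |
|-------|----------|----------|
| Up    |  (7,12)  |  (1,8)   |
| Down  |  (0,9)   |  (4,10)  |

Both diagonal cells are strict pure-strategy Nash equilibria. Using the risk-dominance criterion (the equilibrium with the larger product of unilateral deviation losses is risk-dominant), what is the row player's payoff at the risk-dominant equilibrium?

7

At (Up, Left): the row player loses 7 − 0 = 7 by deviating; the column player loses 12 − 8 = 4. Product = 7·4 = 28.
At (Down, Right): the row player loses 4 − 1 = 3 by deviating; the column player loses 10 − 9 = 1. Product = 3·1 = 3.
28 > 3, so (Up, Left) is risk-dominant. The row player's payoff there is 7.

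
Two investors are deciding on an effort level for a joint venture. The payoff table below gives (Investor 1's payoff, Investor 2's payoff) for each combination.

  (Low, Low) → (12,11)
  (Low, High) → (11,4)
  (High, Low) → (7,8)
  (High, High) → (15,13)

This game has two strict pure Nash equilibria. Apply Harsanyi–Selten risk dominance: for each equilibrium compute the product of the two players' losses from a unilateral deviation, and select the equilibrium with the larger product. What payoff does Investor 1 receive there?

At both Low: Investor 1 loses 12 − 7 = 5 by deviating; Investor 2 loses 11 − 4 = 7. Product = 5·7 = 35.
At both High: Investor 1 loses 15 − 11 = 4 by deviating; Investor 2 loses 13 − 8 = 5. Product = 4·5 = 20.
35 > 20, so both Low is risk-dominant. Investor 1's payoff there is 12.

12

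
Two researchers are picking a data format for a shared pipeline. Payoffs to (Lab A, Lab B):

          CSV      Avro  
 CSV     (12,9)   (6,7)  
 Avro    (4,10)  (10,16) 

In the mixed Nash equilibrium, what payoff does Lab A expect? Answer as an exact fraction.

Lab B mixes with probability q on CSV, chosen so Lab A is indifferent: 12q + 6(1−q) = 4q + 10(1−q) gives q = 1/3.
Lab A's expected payoff (from either row, since indifferent) is 12·1/3 + 6·2/3 = 8.

8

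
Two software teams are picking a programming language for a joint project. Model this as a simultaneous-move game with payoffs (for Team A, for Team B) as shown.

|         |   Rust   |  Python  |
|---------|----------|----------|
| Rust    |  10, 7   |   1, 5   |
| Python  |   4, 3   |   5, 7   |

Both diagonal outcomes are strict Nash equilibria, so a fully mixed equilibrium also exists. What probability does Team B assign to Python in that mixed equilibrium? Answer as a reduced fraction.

3/5

Team B's mix q on Rust must make Team A indifferent between Rust and Python.
Team A's payoff from Rust: 10q + 1(1−q). From Python: 4q + 5(1−q).
Set equal: 6q = 4(1−q) → q = 4/10 = 2/5.
Probability on Python is 1 − 2/5 = 3/5.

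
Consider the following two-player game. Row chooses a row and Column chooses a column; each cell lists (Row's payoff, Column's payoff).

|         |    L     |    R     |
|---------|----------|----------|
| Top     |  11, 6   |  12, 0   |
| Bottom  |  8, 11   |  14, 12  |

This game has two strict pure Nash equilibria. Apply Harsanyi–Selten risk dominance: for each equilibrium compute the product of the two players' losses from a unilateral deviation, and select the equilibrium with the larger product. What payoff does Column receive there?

6

At (Top, L): Row loses 11 − 8 = 3 by deviating; Column loses 6 − 0 = 6. Product = 3·6 = 18.
At (Bottom, R): Row loses 14 − 12 = 2 by deviating; Column loses 12 − 11 = 1. Product = 2·1 = 2.
18 > 2, so (Top, L) is risk-dominant. Column's payoff there is 6.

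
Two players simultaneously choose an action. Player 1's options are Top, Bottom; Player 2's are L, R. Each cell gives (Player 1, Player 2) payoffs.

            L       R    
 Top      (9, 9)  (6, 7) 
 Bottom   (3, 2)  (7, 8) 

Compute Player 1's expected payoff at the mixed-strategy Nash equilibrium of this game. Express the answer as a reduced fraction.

45/7

Player 2 mixes with probability q on L, chosen so Player 1 is indifferent: 9q + 6(1−q) = 3q + 7(1−q) gives q = 1/7.
Player 1's expected payoff (from either row, since indifferent) is 9·1/7 + 6·6/7 = 45/7.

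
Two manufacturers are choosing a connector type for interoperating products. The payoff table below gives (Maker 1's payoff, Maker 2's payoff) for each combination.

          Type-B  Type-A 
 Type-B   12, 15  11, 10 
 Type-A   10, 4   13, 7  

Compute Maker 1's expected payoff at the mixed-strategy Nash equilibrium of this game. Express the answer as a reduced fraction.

Maker 2 mixes with probability q on Type-B, chosen so Maker 1 is indifferent: 12q + 11(1−q) = 10q + 13(1−q) gives q = 1/2.
Maker 1's expected payoff (from either row, since indifferent) is 12·1/2 + 11·1/2 = 23/2.

23/2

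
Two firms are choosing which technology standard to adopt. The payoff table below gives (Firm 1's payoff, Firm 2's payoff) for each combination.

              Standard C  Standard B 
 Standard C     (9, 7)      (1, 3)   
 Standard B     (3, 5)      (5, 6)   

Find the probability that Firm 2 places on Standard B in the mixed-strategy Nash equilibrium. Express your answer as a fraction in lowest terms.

Firm 2's mix q on Standard C must make Firm 1 indifferent between Standard C and Standard B.
Firm 1's payoff from Standard C: 9q + 1(1−q). From Standard B: 3q + 5(1−q).
Set equal: 6q = 4(1−q) → q = 4/10 = 2/5.
Probability on Standard B is 1 − 2/5 = 3/5.

3/5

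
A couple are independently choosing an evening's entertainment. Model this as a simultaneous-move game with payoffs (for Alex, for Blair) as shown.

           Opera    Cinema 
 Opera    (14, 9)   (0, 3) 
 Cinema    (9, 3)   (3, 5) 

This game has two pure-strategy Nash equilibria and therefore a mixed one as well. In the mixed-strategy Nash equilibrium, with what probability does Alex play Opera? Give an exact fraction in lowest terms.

Alex's mix p on Opera must make Blair indifferent between Opera and Cinema.
Blair's payoff from Opera: 9p + 3(1−p). From Cinema: 3p + 5(1−p).
Set equal: 6p = 2(1−p) → p = 2/8 = 1/4.

1/4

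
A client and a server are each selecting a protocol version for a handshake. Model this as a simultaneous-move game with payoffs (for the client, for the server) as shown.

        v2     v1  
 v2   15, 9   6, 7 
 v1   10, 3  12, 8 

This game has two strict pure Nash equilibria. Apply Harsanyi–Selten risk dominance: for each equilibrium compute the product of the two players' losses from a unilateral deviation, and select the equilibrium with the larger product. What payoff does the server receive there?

At both v2: the client loses 15 − 10 = 5 by deviating; the server loses 9 − 7 = 2. Product = 5·2 = 10.
At both v1: the client loses 12 − 6 = 6 by deviating; the server loses 8 − 3 = 5. Product = 6·5 = 30.
30 > 10, so both v1 is risk-dominant. The server's payoff there is 8.

8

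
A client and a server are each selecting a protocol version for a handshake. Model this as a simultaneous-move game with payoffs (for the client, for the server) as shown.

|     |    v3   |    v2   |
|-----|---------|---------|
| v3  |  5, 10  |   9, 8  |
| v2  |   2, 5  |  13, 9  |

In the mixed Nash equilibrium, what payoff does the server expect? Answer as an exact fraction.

25/3

The client mixes with probability p on v3, chosen so the server is indifferent: 10p + 5(1−p) = 8p + 9(1−p) gives p = 2/3.
The server's expected payoff is 10·2/3 + 5·1/3 = 25/3.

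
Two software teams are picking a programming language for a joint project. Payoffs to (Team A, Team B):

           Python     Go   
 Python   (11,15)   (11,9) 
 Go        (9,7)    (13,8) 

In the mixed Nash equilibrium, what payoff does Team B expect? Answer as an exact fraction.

Team A mixes with probability p on Python, chosen so Team B is indifferent: 15p + 7(1−p) = 9p + 8(1−p) gives p = 1/7.
Team B's expected payoff is 15·1/7 + 7·6/7 = 57/7.

57/7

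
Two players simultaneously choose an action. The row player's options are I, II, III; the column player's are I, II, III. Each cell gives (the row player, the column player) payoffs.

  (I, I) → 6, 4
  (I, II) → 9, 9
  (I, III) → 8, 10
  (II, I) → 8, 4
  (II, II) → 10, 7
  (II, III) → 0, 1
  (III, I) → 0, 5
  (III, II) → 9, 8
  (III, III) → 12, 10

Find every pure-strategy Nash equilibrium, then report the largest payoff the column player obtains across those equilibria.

10

Both II is a pure NE (the row player: 10 ≥ 9; the column player: 7 ≥ 4). The column player gets 7.
Both III is a pure NE (the row player: 12 ≥ 8; the column player: 10 ≥ 8). The column player gets 10.
Every other cell has a profitable deviation for at least one player. Highest of {7, 10} is 10.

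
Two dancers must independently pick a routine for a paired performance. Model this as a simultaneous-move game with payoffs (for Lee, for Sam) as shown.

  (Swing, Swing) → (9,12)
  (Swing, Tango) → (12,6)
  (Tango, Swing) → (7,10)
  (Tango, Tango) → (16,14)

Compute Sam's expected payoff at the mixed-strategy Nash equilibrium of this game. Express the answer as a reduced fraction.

Lee mixes with probability p on Swing, chosen so Sam is indifferent: 12p + 10(1−p) = 6p + 14(1−p) gives p = 2/5.
Sam's expected payoff is 12·2/5 + 10·3/5 = 54/5.

54/5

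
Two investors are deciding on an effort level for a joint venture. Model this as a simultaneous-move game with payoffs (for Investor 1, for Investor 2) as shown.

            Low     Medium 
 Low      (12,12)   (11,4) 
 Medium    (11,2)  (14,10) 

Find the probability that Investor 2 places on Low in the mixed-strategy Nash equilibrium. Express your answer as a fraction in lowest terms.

3/4

Investor 2's mix q on Low must make Investor 1 indifferent between Low and Medium.
Investor 1's payoff from Low: 12q + 11(1−q). From Medium: 11q + 14(1−q).
Set equal: 1q = 3(1−q) → q = 3/4.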